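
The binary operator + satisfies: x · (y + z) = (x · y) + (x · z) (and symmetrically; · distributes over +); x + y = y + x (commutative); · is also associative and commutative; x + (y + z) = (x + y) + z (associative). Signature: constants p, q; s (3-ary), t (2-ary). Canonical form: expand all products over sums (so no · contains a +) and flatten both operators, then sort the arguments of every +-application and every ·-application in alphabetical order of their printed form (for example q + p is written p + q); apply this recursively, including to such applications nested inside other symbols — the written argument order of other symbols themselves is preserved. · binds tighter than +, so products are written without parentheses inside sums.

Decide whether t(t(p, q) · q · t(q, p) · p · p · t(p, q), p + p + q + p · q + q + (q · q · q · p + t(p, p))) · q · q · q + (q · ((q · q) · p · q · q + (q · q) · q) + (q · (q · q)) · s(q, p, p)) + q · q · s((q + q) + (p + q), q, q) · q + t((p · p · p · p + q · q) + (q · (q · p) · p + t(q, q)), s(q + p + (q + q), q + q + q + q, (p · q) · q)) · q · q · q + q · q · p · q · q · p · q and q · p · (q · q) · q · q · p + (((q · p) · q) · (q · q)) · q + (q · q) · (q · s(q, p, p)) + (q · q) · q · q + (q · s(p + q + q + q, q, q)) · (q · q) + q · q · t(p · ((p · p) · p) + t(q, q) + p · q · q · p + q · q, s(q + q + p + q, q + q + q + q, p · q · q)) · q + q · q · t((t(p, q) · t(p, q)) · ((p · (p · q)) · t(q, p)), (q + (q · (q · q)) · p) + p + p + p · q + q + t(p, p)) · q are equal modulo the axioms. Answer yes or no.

Left:  t(t(p, q) · q · t(q, p) · p · p · t(p, q), p + p + q + p · q + q + (q · q · q · p + t(p, p))) · q · q · q + (q · ((q · q) · p · q · q + (q · q) · q) + (q · (q · q)) · s(q, p, p)) + q · q · s((q + q) + (p + q), q, q) · q + t((p · p · p · p + q · q) + (q · (q · p) · p + t(q, q)), s(q + p + (q + q), q + q + q + q, (p · q) · q)) · q · q · q + q · q · p · q · q · p · q
  Expand:  q · q · q · t(p · p · q · t(p, q) · t(p, q) · t(q, p), p + p + p · q + p · q · q · q + q + q + t(p, p)) + p · q · q · q · q · q + q · q · q · q + q · q · q · s(q, p, p) + q · q · q · s(p + q + q + q, q, q) + q · q · q · t(p · p · p · p + p · p · q · q + q · q + t(q, q), s(p + q + q + q, q + q + q + q, p · q · q)) + p · p · q · q · q · q · q
  Order the arguments:  p · p · q · q · q · q · q + p · q · q · q · q · q + q · q · q · q + q · q · q · s(p + q + q + q, q, q) + q · q · q · s(q, p, p) + q · q · q · t(p · p · p · p + p · p · q · q + q · q + t(q, q), s(p + q + q + q, q + q + q + q, p · q · q)) + q · q · q · t(p · p · q · t(p, q) · t(p, q) · t(q, p), p + p + p · q + p · q · q · q + q + q + t(p, p))
Right:  q · p · (q · q) · q · q · p + (((q · p) · q) · (q · q)) · q + (q · q) · (q · s(q, p, p)) + (q · q) · q · q + (q · s(p + q + q + q, q, q)) · (q · q) + q · q · t(p · ((p · p) · p) + t(q, q) + p · q · q · p + q · q, s(q + q + p + q, q + q + q + q, p · q · q)) · q + q · q · t((t(p, q) · t(p, q)) · ((p · (p · q)) · t(q, p)), (q + (q · (q · q)) · p) + p + p + p · q + q + t(p, p)) · q
  Merge nested applications:  p · p · q · q · q · q · q + p · q · q · q · q · q + q · q · q · s(q, p, p) + q · q · q · q + q · q · q · s(p + q + q + q, q, q) + q · q · q · t(p · p · p · p + p · p · q · q + q · q + t(q, q), s(p + q + q + q, q + q + q + q, p · q · q)) + q · q · q · t(p · p · q · t(p, q) · t(p, q) · t(q, p), p + p + p · q + p · q · q · q + q + q + t(p, p))
  Sort:  p · p · q · q · q · q · q + p · q · q · q · q · q + q · q · q · q + q · q · q · s(p + q + q + q, q, q) + q · q · q · s(q, p, p) + q · q · q · t(p · p · p · p + p · p · q · q + q · q + t(q, q), s(p + q + q + q, q + q + q + q, p · q · q)) + q · q · q · t(p · p · q · t(p, q) · t(p, q) · t(q, p), p + p + p · q + p · q · q · q + q + q + t(p, p))

Answer: yes — both canonical forms are p · p · q · q · q · q · q + p · q · q · q · q · q + q · q · q · q + q · q · q · s(p + q + q + q, q, q) + q · q · q · s(q, p, p) + q · q · q · t(p · p · p · p + p · p · q · q + q · q + t(q, q), s(p + q + q + q, q + q + q + q, p · q · q)) + q · q · q · t(p · p · q · t(p, q) · t(p, q) · t(q, p), p + p + p · q + p · q · q · q + q + q + t(p, p))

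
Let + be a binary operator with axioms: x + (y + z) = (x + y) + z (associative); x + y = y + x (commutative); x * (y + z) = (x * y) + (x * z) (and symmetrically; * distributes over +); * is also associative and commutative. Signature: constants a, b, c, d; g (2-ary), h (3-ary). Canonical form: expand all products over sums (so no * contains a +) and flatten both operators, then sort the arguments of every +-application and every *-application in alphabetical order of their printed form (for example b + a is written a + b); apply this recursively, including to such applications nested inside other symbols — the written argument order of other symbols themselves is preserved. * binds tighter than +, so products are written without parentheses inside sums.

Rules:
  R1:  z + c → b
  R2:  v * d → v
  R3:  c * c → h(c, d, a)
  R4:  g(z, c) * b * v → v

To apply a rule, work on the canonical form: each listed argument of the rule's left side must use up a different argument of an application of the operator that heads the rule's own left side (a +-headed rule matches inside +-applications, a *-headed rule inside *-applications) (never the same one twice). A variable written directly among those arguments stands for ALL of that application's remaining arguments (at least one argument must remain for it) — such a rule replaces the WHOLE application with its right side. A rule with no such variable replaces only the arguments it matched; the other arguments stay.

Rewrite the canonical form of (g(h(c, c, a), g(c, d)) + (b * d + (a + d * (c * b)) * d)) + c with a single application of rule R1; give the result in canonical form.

Answer: b

Derivation:
Canonical form:  a * d + b * c * d * d + b * d + c + g(h(c, c, a), g(c, d))
Match R1:  consume c;  z := a * d + b * c * d * d + b * d + g(h(c, c, a), g(c, d))
The variable takes the whole remainder — replace the entire application.
New term:  b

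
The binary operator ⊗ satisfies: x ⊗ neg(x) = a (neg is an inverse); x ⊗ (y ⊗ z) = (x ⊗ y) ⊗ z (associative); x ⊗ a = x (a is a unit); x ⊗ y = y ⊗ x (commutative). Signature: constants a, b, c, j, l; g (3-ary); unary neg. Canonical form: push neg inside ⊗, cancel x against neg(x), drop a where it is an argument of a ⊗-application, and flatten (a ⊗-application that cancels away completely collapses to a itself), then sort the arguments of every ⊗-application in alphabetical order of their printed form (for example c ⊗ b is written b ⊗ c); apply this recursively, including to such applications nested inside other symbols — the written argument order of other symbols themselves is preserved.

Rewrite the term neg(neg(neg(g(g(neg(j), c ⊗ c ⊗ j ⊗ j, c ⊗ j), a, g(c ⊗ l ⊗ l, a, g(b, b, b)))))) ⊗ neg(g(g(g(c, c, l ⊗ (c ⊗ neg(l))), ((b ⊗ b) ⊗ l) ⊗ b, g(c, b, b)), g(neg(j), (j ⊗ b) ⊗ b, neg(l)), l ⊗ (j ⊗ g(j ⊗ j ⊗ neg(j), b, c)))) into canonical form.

Push neg inside:  distribute neg over ⊗ and collapse double neg
Combine occurrences:  neg(g(g(neg(j), c ⊗ c ⊗ j ⊗ j, c ⊗ j), a, g(c ⊗ l ⊗ l, a, g(b, b, b)))) ⊗ neg(g(g(g(c, c, c), b ⊗ b ⊗ b ⊗ l, g(c, b, b)), g(neg(j), b ⊗ b ⊗ j, neg(l)), g(j, b, c) ⊗ j ⊗ l))
Sort arguments:  neg(g(g(g(c, c, c), b ⊗ b ⊗ b ⊗ l, g(c, b, b)), g(neg(j), b ⊗ b ⊗ j, neg(l)), g(j, b, c) ⊗ j ⊗ l)) ⊗ neg(g(g(neg(j), c ⊗ c ⊗ j ⊗ j, c ⊗ j), a, g(c ⊗ l ⊗ l, a, g(b, b, b))))

Answer: neg(g(g(g(c, c, c), b ⊗ b ⊗ b ⊗ l, g(c, b, b)), g(neg(j), b ⊗ b ⊗ j, neg(l)), g(j, b, c) ⊗ j ⊗ l)) ⊗ neg(g(g(neg(j), c ⊗ c ⊗ j ⊗ j, c ⊗ j), a, g(c ⊗ l ⊗ l, a, g(b, b, b))))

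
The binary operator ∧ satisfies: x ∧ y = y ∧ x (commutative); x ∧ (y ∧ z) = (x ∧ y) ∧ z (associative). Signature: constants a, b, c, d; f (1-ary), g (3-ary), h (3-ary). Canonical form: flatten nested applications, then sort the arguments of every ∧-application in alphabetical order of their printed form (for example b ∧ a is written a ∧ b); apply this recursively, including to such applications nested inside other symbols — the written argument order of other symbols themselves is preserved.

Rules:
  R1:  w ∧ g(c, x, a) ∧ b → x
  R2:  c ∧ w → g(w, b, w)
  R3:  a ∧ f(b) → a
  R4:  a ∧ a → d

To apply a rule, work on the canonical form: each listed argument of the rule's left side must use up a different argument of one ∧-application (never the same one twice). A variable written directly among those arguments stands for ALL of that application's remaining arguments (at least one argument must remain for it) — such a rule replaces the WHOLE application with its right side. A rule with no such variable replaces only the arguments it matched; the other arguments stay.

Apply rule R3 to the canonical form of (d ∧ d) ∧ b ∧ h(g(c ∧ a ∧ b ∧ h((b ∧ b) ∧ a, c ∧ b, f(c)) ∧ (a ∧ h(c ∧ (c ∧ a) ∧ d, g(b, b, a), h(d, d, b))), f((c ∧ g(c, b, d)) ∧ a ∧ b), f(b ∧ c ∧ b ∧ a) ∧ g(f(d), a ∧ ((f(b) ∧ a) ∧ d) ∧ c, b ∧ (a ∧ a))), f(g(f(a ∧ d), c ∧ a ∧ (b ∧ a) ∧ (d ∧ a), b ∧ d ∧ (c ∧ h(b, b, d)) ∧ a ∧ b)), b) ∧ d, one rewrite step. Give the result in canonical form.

Canonical form:  b ∧ d ∧ d ∧ d ∧ h(g(a ∧ a ∧ b ∧ c ∧ h(a ∧ b ∧ b, b ∧ c, f(c)) ∧ h(a ∧ c ∧ c ∧ d, g(b, b, a), h(d, d, b)), f(a ∧ b ∧ c ∧ g(c, b, d)), f(a ∧ b ∧ b ∧ c) ∧ g(f(d), a ∧ a ∧ c ∧ d ∧ f(b), a ∧ a ∧ b)), f(g(f(a ∧ d), a ∧ a ∧ a ∧ b ∧ c ∧ d, a ∧ b ∧ b ∧ c ∧ d ∧ h(b, b, d))), b)
Apply R3:  consuming a, f(b)
New term:  b ∧ d ∧ d ∧ d ∧ h(g(a ∧ a ∧ b ∧ c ∧ h(a ∧ b ∧ b, b ∧ c, f(c)) ∧ h(a ∧ c ∧ c ∧ d, g(b, b, a), h(d, d, b)), f(a ∧ b ∧ c ∧ g(c, b, d)), f(a ∧ b ∧ b ∧ c) ∧ g(f(d), a ∧ a ∧ c ∧ d, a ∧ a ∧ b)), f(g(f(a ∧ d), a ∧ a ∧ a ∧ b ∧ c ∧ d, a ∧ b ∧ b ∧ c ∧ d ∧ h(b, b, d))), b)

Answer: b ∧ d ∧ d ∧ d ∧ h(g(a ∧ a ∧ b ∧ c ∧ h(a ∧ b ∧ b, b ∧ c, f(c)) ∧ h(a ∧ c ∧ c ∧ d, g(b, b, a), h(d, d, b)), f(a ∧ b ∧ c ∧ g(c, b, d)), f(a ∧ b ∧ b ∧ c) ∧ g(f(d), a ∧ a ∧ c ∧ d, a ∧ a ∧ b)), f(g(f(a ∧ d), a ∧ a ∧ a ∧ b ∧ c ∧ d, a ∧ b ∧ b ∧ c ∧ d ∧ h(b, b, d))), b)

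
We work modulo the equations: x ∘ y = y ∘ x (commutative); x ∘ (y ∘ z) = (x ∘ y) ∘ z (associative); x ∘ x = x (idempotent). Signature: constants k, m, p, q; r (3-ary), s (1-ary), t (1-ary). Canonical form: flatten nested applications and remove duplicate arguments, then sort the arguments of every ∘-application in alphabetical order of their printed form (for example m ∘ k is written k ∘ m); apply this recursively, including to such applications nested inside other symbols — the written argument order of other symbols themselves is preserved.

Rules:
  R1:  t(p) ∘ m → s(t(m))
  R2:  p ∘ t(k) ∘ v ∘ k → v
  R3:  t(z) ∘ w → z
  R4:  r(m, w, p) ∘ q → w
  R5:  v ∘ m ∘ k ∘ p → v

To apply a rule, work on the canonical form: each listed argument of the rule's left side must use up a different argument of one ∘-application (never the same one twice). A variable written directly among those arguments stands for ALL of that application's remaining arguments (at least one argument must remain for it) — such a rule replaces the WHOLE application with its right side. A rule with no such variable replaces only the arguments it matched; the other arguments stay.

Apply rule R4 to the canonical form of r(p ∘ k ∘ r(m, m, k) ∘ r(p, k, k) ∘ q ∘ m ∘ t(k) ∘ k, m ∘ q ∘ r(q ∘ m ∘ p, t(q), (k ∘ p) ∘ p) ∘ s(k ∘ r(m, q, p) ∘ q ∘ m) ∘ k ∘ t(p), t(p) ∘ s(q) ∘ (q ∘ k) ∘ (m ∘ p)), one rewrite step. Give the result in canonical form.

Canonical form:  r(k ∘ m ∘ p ∘ q ∘ r(m, m, k) ∘ r(p, k, k) ∘ t(k), k ∘ m ∘ q ∘ r(m ∘ p ∘ q, t(q), k ∘ p) ∘ s(k ∘ m ∘ q ∘ r(m, q, p)) ∘ t(p), k ∘ m ∘ p ∘ q ∘ s(q) ∘ t(p))
Apply R4:  consuming q, r(m, q, p);  w := q
Result:  r(k ∘ m ∘ p ∘ q ∘ r(m, m, k) ∘ r(p, k, k) ∘ t(k), k ∘ m ∘ q ∘ r(m ∘ p ∘ q, t(q), k ∘ p) ∘ s(k ∘ m ∘ q) ∘ t(p), k ∘ m ∘ p ∘ q ∘ s(q) ∘ t(p))

Answer: r(k ∘ m ∘ p ∘ q ∘ r(m, m, k) ∘ r(p, k, k) ∘ t(k), k ∘ m ∘ q ∘ r(m ∘ p ∘ q, t(q), k ∘ p) ∘ s(k ∘ m ∘ q) ∘ t(p), k ∘ m ∘ p ∘ q ∘ s(q) ∘ t(p))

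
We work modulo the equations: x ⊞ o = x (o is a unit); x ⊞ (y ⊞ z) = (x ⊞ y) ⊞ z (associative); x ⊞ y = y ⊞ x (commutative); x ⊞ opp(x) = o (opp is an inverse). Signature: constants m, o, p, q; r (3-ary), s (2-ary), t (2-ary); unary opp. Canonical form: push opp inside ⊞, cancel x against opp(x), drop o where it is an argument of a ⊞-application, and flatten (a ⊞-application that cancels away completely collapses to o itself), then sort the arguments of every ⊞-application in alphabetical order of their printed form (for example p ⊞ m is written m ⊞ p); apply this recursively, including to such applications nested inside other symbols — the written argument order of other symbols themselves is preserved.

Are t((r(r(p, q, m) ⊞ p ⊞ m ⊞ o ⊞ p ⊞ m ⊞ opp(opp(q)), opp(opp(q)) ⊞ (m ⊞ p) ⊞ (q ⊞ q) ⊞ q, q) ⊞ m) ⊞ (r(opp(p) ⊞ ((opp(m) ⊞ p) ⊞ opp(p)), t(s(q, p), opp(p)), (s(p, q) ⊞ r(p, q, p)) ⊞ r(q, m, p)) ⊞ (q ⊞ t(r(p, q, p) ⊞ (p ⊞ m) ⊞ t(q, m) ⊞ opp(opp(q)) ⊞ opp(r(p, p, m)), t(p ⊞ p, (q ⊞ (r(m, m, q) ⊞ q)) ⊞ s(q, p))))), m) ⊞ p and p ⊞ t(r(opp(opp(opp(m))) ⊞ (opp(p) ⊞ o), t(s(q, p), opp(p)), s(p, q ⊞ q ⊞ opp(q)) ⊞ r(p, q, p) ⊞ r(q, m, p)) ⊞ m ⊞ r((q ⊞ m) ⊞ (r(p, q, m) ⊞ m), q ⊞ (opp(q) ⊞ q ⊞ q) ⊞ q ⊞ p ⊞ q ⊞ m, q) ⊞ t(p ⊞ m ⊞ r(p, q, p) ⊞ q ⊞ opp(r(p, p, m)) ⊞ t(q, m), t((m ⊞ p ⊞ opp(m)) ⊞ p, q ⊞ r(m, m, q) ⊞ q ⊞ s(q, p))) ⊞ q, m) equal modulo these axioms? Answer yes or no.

Answer: no — p ⊞ t(m ⊞ q ⊞ r(m ⊞ m ⊞ p ⊞ p ⊞ q ⊞ r(p, q, m), m ⊞ p ⊞ q ⊞ q ⊞ q ⊞ q, q) ⊞ r(opp(m) ⊞ opp(p), t(s(q, p), opp(p)), r(p, q, p) ⊞ r(q, m, p) ⊞ s(p, q)) ⊞ t(m ⊞ opp(r(p, p, m)) ⊞ p ⊞ q ⊞ r(p, q, p) ⊞ t(q, m), t(p ⊞ p, q ⊞ q ⊞ r(m, m, q) ⊞ s(q, p))), m) vs p ⊞ t(m ⊞ q ⊞ r(m ⊞ m ⊞ q ⊞ r(p, q, m), m ⊞ p ⊞ q ⊞ q ⊞ q ⊞ q, q) ⊞ r(opp(m) ⊞ opp(p), t(s(q, p), opp(p)), r(p, q, p) ⊞ r(q, m, p) ⊞ s(p, q)) ⊞ t(m ⊞ opp(r(p, p, m)) ⊞ p ⊞ q ⊞ r(p, q, p) ⊞ t(q, m), t(p ⊞ p, q ⊞ q ⊞ r(m, m, q) ⊞ s(q, p))), m)

Derivation:
Left:  t((r(r(p, q, m) ⊞ p ⊞ m ⊞ o ⊞ p ⊞ m ⊞ opp(opp(q)), opp(opp(q)) ⊞ (m ⊞ p) ⊞ (q ⊞ q) ⊞ q, q) ⊞ m) ⊞ (r(opp(p) ⊞ ((opp(m) ⊞ p) ⊞ opp(p)), t(s(q, p), opp(p)), (s(p, q) ⊞ r(p, q, p)) ⊞ r(q, m, p)) ⊞ (q ⊞ t(r(p, q, p) ⊞ (p ⊞ m) ⊞ t(q, m) ⊞ opp(opp(q)) ⊞ opp(r(p, p, m)), t(p ⊞ p, (q ⊞ (r(m, m, q) ⊞ q)) ⊞ s(q, p))))), m) ⊞ p
  Push opp inside:  distribute opp over ⊞ and collapse double opp
  Collect terms:  t(m ⊞ q ⊞ r(m ⊞ m ⊞ p ⊞ p ⊞ q ⊞ r(p, q, m), m ⊞ p ⊞ q ⊞ q ⊞ q ⊞ q, q) ⊞ r(opp(m) ⊞ opp(p), t(s(q, p), opp(p)), r(p, q, p) ⊞ r(q, m, p) ⊞ s(p, q)) ⊞ t(m ⊞ opp(r(p, p, m)) ⊞ p ⊞ q ⊞ r(p, q, p) ⊞ t(q, m), t(p ⊞ p, q ⊞ q ⊞ r(m, m, q) ⊞ s(q, p))), m) ⊞ p
  Order the arguments:  p ⊞ t(m ⊞ q ⊞ r(m ⊞ m ⊞ p ⊞ p ⊞ q ⊞ r(p, q, m), m ⊞ p ⊞ q ⊞ q ⊞ q ⊞ q, q) ⊞ r(opp(m) ⊞ opp(p), t(s(q, p), opp(p)), r(p, q, p) ⊞ r(q, m, p) ⊞ s(p, q)) ⊞ t(m ⊞ opp(r(p, p, m)) ⊞ p ⊞ q ⊞ r(p, q, p) ⊞ t(q, m), t(p ⊞ p, q ⊞ q ⊞ r(m, m, q) ⊞ s(q, p))), m)
Right:  p ⊞ t(r(opp(opp(opp(m))) ⊞ (opp(p) ⊞ o), t(s(q, p), opp(p)), s(p, q ⊞ q ⊞ opp(q)) ⊞ r(p, q, p) ⊞ r(q, m, p)) ⊞ m ⊞ r((q ⊞ m) ⊞ (r(p, q, m) ⊞ m), q ⊞ (opp(q) ⊞ q ⊞ q) ⊞ q ⊞ p ⊞ q ⊞ m, q) ⊞ t(p ⊞ m ⊞ r(p, q, p) ⊞ q ⊞ opp(r(p, p, m)) ⊞ t(q, m), t((m ⊞ p ⊞ opp(m)) ⊞ p, q ⊞ r(m, m, q) ⊞ q ⊞ s(q, p))) ⊞ q, m)
  Push opp inside:  distribute opp over ⊞ and collapse double opp
  Collect terms:  p ⊞ t(m ⊞ q ⊞ r(m ⊞ m ⊞ q ⊞ r(p, q, m), m ⊞ p ⊞ q ⊞ q ⊞ q ⊞ q, q) ⊞ r(opp(m) ⊞ opp(p), t(s(q, p), opp(p)), r(p, q, p) ⊞ r(q, m, p) ⊞ s(p, q)) ⊞ t(m ⊞ opp(r(p, p, m)) ⊞ p ⊞ q ⊞ r(p, q, p) ⊞ t(q, m), t(p ⊞ p, q ⊞ q ⊞ r(m, m, q) ⊞ s(q, p))), m)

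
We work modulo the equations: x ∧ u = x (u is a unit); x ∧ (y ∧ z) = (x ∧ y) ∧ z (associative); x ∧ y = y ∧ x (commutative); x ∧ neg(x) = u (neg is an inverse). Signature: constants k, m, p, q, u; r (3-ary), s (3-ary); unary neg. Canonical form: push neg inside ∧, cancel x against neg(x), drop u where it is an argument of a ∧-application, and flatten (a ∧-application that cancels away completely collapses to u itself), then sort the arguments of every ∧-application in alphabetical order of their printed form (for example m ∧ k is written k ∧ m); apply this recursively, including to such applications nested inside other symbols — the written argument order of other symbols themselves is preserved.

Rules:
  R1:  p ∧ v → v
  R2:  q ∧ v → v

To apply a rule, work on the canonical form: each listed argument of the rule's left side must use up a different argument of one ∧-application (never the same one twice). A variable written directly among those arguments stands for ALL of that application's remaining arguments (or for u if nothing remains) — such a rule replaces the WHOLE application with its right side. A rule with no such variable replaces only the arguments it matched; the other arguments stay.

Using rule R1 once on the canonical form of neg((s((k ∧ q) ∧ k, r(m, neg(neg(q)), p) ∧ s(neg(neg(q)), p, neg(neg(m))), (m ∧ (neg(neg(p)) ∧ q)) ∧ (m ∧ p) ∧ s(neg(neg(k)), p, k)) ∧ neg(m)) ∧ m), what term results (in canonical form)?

Answer: neg(s(k ∧ k ∧ q, r(m, q, p) ∧ s(q, p, m), m ∧ m ∧ p ∧ q ∧ s(k, p, k)))

Derivation:
Canonical form:  neg(s(k ∧ k ∧ q, r(m, q, p) ∧ s(q, p, m), m ∧ m ∧ p ∧ p ∧ q ∧ s(k, p, k)))
R1 matches:  uses p;  v := m ∧ m ∧ p ∧ q ∧ s(k, p, k)
The variable takes the whole remainder — replace the entire application.
Giving:  neg(s(k ∧ k ∧ q, r(m, q, p) ∧ s(q, p, m), m ∧ m ∧ p ∧ q ∧ s(k, p, k)))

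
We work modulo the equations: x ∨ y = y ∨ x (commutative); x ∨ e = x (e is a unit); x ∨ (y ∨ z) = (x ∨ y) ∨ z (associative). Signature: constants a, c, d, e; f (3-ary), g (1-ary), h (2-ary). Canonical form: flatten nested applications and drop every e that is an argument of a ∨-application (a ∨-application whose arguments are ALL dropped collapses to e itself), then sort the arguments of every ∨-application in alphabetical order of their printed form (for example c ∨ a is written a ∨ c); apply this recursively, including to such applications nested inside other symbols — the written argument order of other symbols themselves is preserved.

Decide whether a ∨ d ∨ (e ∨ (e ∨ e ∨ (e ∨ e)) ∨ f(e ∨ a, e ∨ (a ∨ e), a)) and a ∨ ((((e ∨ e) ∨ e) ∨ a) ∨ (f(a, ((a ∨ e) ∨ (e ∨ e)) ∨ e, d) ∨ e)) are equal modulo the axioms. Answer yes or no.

Left:  a ∨ d ∨ (e ∨ (e ∨ e ∨ (e ∨ e)) ∨ f(e ∨ a, e ∨ (a ∨ e), a))
  Flatten:  a ∨ d ∨ e ∨ e ∨ e ∨ e ∨ e ∨ f(e ∨ a, e ∨ (a ∨ e), a)
  Simplify inside:  f(e ∨ a, e ∨ (a ∨ e), a)  →  f(a, a, a)
  Unit:  drop e (×5)
  Sort:  a ∨ d ∨ f(a, a, a)
Right:  a ∨ ((((e ∨ e) ∨ e) ∨ a) ∨ (f(a, ((a ∨ e) ∨ (e ∨ e)) ∨ e, d) ∨ e))
  Merge nested applications:  a ∨ e ∨ e ∨ e ∨ a ∨ f(a, ((a ∨ e) ∨ (e ∨ e)) ∨ e, d) ∨ e
  Simplify inside:  f(a, ((a ∨ e) ∨ (e ∨ e)) ∨ e, d)  →  f(a, a, d)
  Unit:  drop e (×4)
  Order the arguments:  a ∨ a ∨ f(a, a, d)

Answer: no — a ∨ d ∨ f(a, a, a) vs a ∨ a ∨ f(a, a, d)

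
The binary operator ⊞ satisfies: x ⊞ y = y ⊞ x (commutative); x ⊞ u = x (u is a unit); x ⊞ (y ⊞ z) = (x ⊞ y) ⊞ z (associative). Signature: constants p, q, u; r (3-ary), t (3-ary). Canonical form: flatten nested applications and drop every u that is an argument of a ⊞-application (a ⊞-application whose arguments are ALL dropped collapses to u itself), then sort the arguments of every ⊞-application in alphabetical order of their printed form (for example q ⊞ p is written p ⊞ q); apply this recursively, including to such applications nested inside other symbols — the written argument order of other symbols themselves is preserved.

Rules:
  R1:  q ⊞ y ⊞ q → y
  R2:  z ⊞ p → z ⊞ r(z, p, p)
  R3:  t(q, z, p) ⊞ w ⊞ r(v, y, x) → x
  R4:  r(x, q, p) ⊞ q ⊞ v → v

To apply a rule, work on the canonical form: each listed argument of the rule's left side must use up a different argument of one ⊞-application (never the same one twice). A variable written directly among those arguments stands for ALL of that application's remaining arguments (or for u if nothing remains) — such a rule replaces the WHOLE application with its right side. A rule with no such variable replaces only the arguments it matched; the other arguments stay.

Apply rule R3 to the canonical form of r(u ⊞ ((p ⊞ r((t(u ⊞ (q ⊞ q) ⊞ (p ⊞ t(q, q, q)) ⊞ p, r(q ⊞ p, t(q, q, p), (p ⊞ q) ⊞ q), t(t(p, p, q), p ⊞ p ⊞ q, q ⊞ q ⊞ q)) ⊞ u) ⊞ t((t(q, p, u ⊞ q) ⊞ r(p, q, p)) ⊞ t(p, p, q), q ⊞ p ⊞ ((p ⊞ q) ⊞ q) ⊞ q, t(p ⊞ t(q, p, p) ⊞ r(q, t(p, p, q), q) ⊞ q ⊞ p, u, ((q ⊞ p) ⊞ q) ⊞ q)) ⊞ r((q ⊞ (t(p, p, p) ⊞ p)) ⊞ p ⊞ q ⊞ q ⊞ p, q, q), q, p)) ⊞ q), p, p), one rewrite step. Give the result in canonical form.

Canonical form:  r(p ⊞ q ⊞ r(r(p ⊞ p ⊞ p ⊞ q ⊞ q ⊞ q ⊞ t(p, p, p), q, q) ⊞ t(p ⊞ p ⊞ q ⊞ q ⊞ t(q, q, q), r(p ⊞ q, t(q, q, p), p ⊞ q ⊞ q), t(t(p, p, q), p ⊞ p ⊞ q, q ⊞ q ⊞ q)) ⊞ t(r(p, q, p) ⊞ t(p, p, q) ⊞ t(q, p, q), p ⊞ p ⊞ q ⊞ q ⊞ q ⊞ q, t(p ⊞ p ⊞ q ⊞ r(q, t(p, p, q), q) ⊞ t(q, p, p), u, p ⊞ q ⊞ q ⊞ q)), q, p), p, p)
R3 matches:  uses r(q, t(p, p, q), q), t(q, p, p);  v := q, w := p ⊞ p ⊞ q, x := q, y := t(p, p, q), z := p
The extension variable absorbs all remaining arguments, so the whole application is rewritten.
Result:  r(p ⊞ q ⊞ r(r(p ⊞ p ⊞ p ⊞ q ⊞ q ⊞ q ⊞ t(p, p, p), q, q) ⊞ t(p ⊞ p ⊞ q ⊞ q ⊞ t(q, q, q), r(p ⊞ q, t(q, q, p), p ⊞ q ⊞ q), t(t(p, p, q), p ⊞ p ⊞ q, q ⊞ q ⊞ q)) ⊞ t(r(p, q, p) ⊞ t(p, p, q) ⊞ t(q, p, q), p ⊞ p ⊞ q ⊞ q ⊞ q ⊞ q, t(q, u, p ⊞ q ⊞ q ⊞ q)), q, p), p, p)

Answer: r(p ⊞ q ⊞ r(r(p ⊞ p ⊞ p ⊞ q ⊞ q ⊞ q ⊞ t(p, p, p), q, q) ⊞ t(p ⊞ p ⊞ q ⊞ q ⊞ t(q, q, q), r(p ⊞ q, t(q, q, p), p ⊞ q ⊞ q), t(t(p, p, q), p ⊞ p ⊞ q, q ⊞ q ⊞ q)) ⊞ t(r(p, q, p) ⊞ t(p, p, q) ⊞ t(q, p, q), p ⊞ p ⊞ q ⊞ q ⊞ q ⊞ q, t(q, u, p ⊞ q ⊞ q ⊞ q)), q, p), p, p)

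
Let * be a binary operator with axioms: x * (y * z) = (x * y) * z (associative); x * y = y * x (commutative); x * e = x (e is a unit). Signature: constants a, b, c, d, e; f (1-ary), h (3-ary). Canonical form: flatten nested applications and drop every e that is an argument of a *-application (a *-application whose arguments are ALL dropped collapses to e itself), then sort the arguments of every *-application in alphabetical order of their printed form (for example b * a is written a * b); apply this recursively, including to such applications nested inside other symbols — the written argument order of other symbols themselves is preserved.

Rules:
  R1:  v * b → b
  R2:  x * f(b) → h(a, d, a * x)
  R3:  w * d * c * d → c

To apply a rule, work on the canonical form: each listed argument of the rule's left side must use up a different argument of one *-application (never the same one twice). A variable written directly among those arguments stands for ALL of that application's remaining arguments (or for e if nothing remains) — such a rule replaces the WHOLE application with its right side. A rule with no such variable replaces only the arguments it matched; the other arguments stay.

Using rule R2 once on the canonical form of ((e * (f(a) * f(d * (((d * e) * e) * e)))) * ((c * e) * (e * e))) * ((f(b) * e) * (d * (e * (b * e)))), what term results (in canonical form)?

Canonical form:  b * c * d * f(a) * f(b) * f(d * d)
Match R2:  consume f(b);  x := b * c * d * f(a) * f(d * d)
The variable takes the whole remainder — replace the entire application.
Result:  h(a, d, a * b * c * d * f(a) * f(d * d))

Answer: h(a, d, a * b * c * d * f(a) * f(d * d))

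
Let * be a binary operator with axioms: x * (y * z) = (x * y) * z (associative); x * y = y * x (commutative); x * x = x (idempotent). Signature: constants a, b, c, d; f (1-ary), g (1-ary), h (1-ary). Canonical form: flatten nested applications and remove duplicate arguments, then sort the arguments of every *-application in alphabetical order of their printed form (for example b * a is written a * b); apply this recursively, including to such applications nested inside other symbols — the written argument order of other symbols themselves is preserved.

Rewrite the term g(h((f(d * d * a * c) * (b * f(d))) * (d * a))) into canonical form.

Answer: g(h(a * b * d * f(a * c * d) * f(d)))

Derivation:
Focus inside:  (f(d * d * a * c) * (b * f(d))) * (d * a)
Un-nest:  f(d * d * a * c) * b * f(d) * d * a
Simplify inside:  f(d * d * a * c)  →  f(a * c * d)
Sort:  a * b * d * f(a * c * d) * f(d)
Rebuild:  g(h(a * b * d * f(a * c * d) * f(d)))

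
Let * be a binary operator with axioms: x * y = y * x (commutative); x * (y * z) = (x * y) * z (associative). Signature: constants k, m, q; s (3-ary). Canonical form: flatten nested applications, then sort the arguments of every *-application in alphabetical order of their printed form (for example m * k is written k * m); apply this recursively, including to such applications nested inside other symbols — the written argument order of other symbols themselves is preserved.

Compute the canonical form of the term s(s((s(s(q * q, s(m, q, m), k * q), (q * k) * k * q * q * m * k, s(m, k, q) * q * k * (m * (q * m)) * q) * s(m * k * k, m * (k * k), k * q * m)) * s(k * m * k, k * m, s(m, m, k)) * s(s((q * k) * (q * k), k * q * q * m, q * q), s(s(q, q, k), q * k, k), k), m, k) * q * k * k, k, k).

Focus inside:  s((s(s(q * q, s(m, q, m), k * q), (q * k) * k * q * q * m * k, s(m, k, q) * q * k * (m * (q * m)) * q) * s(m * k * k, m * (k * k), k * q * m)) * s(k * m * k, k * m, s(m, m, k)) * s(s((q * k) * (q * k), k * q * q * m, q * q), s(s(q, q, k), q * k, k), k), m, k) * q * k * k
Canonicalize subterm:  s((s(s(q * q, s(m, q, m), k * q), (q * k) * k * q * q * m * k, s(m, k, q) * q * k * (m * (q * m)) * q) * s(m * k * k, m * (k * k), k * q * m)) * s(k * m * k, k * m, s(m, m, k)) * s(s((q * k) * (q * k), k * q * q * m, q * q), s(s(q, q, k), q * k, k), k), m, k)  →  s(s(k * k * m, k * k * m, k * m * q) * s(k * k * m, k * m, s(m, m, k)) * s(s(k * k * q * q, k * m * q * q, q * q), s(s(q, q, k), k * q, k), k) * s(s(q * q, s(m, q, m), k * q), k * k * k * m * q * q * q, k * m * m * q * q * q * s(m, k, q)), m, k)
Sort arguments:  k * k * q * s(s(k * k * m, k * k * m, k * m * q) * s(k * k * m, k * m, s(m, m, k)) * s(s(k * k * q * q, k * m * q * q, q * q), s(s(q, q, k), k * q, k), k) * s(s(q * q, s(m, q, m), k * q), k * k * k * m * q * q * q, k * m * m * q * q * q * s(m, k, q)), m, k)
Reassemble:  s(k * k * q * s(s(k * k * m, k * k * m, k * m * q) * s(k * k * m, k * m, s(m, m, k)) * s(s(k * k * q * q, k * m * q * q, q * q), s(s(q, q, k), k * q, k), k) * s(s(q * q, s(m, q, m), k * q), k * k * k * m * q * q * q, k * m * m * q * q * q * s(m, k, q)), m, k), k, k)

Answer: s(k * k * q * s(s(k * k * m, k * k * m, k * m * q) * s(k * k * m, k * m, s(m, m, k)) * s(s(k * k * q * q, k * m * q * q, q * q), s(s(q, q, k), k * q, k), k) * s(s(q * q, s(m, q, m), k * q), k * k * k * m * q * q * q, k * m * m * q * q * q * s(m, k, q)), m, k), k, k)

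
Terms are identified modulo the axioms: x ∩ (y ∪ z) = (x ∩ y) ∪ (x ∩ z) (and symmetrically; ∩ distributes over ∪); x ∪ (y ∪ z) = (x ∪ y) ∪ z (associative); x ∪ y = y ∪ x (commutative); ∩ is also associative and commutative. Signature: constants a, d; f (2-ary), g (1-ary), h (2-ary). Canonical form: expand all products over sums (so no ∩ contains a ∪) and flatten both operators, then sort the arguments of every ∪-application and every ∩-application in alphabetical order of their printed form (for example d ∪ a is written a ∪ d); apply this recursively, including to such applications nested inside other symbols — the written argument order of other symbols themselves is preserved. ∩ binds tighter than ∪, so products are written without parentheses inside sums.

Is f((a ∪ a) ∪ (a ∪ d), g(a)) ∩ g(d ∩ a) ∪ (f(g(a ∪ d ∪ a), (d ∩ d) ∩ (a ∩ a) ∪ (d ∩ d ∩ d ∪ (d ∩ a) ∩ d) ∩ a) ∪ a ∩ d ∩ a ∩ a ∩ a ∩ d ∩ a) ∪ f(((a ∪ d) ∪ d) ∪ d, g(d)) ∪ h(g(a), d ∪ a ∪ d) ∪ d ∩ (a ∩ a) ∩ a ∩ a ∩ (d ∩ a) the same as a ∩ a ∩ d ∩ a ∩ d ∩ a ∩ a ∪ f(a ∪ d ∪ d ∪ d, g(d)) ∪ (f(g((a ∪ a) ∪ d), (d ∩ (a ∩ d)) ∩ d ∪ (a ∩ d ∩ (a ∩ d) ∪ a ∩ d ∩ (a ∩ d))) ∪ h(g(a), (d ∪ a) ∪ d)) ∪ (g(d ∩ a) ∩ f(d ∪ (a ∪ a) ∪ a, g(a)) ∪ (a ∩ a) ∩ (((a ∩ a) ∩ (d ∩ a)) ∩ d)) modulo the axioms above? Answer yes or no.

Answer: yes — both canonical forms are a ∩ a ∩ a ∩ a ∩ a ∩ d ∩ d ∪ a ∩ a ∩ a ∩ a ∩ a ∩ d ∩ d ∪ f(a ∪ a ∪ a ∪ d, g(a)) ∩ g(a ∩ d) ∪ f(a ∪ d ∪ d ∪ d, g(d)) ∪ f(g(a ∪ a ∪ d), a ∩ a ∩ d ∩ d ∪ a ∩ a ∩ d ∩ d ∪ a ∩ d ∩ d ∩ d) ∪ h(g(a), a ∪ d ∪ d)

Derivation:
Left:  f((a ∪ a) ∪ (a ∪ d), g(a)) ∩ g(d ∩ a) ∪ (f(g(a ∪ d ∪ a), (d ∩ d) ∩ (a ∩ a) ∪ (d ∩ d ∩ d ∪ (d ∩ a) ∩ d) ∩ a) ∪ a ∩ d ∩ a ∩ a ∩ a ∩ d ∩ a) ∪ f(((a ∪ d) ∪ d) ∪ d, g(d)) ∪ h(g(a), d ∪ a ∪ d) ∪ d ∩ (a ∩ a) ∩ a ∩ a ∩ (d ∩ a)
  Expand:  f(a ∪ a ∪ a ∪ d, g(a)) ∩ g(a ∩ d) ∪ f(g(a ∪ a ∪ d), a ∩ a ∩ d ∩ d ∪ a ∩ a ∩ d ∩ d ∪ a ∩ d ∩ d ∩ d) ∪ a ∩ a ∩ a ∩ a ∩ a ∩ d ∩ d ∪ f(a ∪ d ∪ d ∪ d, g(d)) ∪ h(g(a), a ∪ d ∪ d) ∪ a ∩ a ∩ a ∩ a ∩ a ∩ d ∩ d
  Order the arguments:  a ∩ a ∩ a ∩ a ∩ a ∩ d ∩ d ∪ a ∩ a ∩ a ∩ a ∩ a ∩ d ∩ d ∪ f(a ∪ a ∪ a ∪ d, g(a)) ∩ g(a ∩ d) ∪ f(a ∪ d ∪ d ∪ d, g(d)) ∪ f(g(a ∪ a ∪ d), a ∩ a ∩ d ∩ d ∪ a ∩ a ∩ d ∩ d ∪ a ∩ d ∩ d ∩ d) ∪ h(g(a), a ∪ d ∪ d)
Right:  a ∩ a ∩ d ∩ a ∩ d ∩ a ∩ a ∪ f(a ∪ d ∪ d ∪ d, g(d)) ∪ (f(g((a ∪ a) ∪ d), (d ∩ (a ∩ d)) ∩ d ∪ (a ∩ d ∩ (a ∩ d) ∪ a ∩ d ∩ (a ∩ d))) ∪ h(g(a), (d ∪ a) ∪ d)) ∪ (g(d ∩ a) ∩ f(d ∪ (a ∪ a) ∪ a, g(a)) ∪ (a ∩ a) ∩ (((a ∩ a) ∩ (d ∩ a)) ∩ d))
  Un-nest:  a ∩ a ∩ a ∩ a ∩ a ∩ d ∩ d ∪ f(a ∪ d ∪ d ∪ d, g(d)) ∪ f(g(a ∪ a ∪ d), a ∩ a ∩ d ∩ d ∪ a ∩ a ∩ d ∩ d ∪ a ∩ d ∩ d ∩ d) ∪ h(g(a), a ∪ d ∪ d) ∪ f(a ∪ a ∪ a ∪ d, g(a)) ∩ g(a ∩ d) ∪ a ∩ a ∩ a ∩ a ∩ a ∩ d ∩ d
  Order the arguments:  a ∩ a ∩ a ∩ a ∩ a ∩ d ∩ d ∪ a ∩ a ∩ a ∩ a ∩ a ∩ d ∩ d ∪ f(a ∪ a ∪ a ∪ d, g(a)) ∩ g(a ∩ d) ∪ f(a ∪ d ∪ d ∪ d, g(d)) ∪ f(g(a ∪ a ∪ d), a ∩ a ∩ d ∩ d ∪ a ∩ a ∩ d ∩ d ∪ a ∩ d ∩ d ∩ d) ∪ h(g(a), a ∪ d ∪ d)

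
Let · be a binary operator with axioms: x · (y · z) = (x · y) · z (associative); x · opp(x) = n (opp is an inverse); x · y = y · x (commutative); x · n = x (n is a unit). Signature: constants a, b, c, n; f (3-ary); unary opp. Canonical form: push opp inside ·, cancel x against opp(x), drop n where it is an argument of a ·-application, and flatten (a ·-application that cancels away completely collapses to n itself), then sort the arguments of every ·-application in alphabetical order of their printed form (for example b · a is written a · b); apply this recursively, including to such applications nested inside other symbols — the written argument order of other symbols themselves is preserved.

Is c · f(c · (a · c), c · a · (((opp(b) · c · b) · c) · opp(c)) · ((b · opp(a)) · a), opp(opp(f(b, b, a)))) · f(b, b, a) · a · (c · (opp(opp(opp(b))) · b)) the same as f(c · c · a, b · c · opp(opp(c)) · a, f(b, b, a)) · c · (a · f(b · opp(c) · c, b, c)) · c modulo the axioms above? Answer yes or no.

Answer: no — a · c · c · f(a · c · c, a · b · c · c, f(b, b, a)) · f(b, b, a) vs a · c · c · f(a · c · c, a · b · c · c, f(b, b, a)) · f(b, b, c)

Derivation:
Left:  c · f(c · (a · c), c · a · (((opp(b) · c · b) · c) · opp(c)) · ((b · opp(a)) · a), opp(opp(f(b, b, a)))) · f(b, b, a) · a · (c · (opp(opp(opp(b))) · b))
  Push opp inside:  distribute opp over · and collapse double opp
  Cancel inverse pairs:  b cancels
  Collect:  c · c · f(a · c · c, a · b · c · c, f(b, b, a)) · f(b, b, a) · a
  Sort:  a · c · c · f(a · c · c, a · b · c · c, f(b, b, a)) · f(b, b, a)
Right:  f(c · c · a, b · c · opp(opp(c)) · a, f(b, b, a)) · c · (a · f(b · opp(c) · c, b, c)) · c
  Push opp inside:  distribute opp over · and collapse double opp
  Collect terms:  f(a · c · c, a · b · c · c, f(b, b, a)) · c · c · a · f(b, b, c)
  Sort arguments:  a · c · c · f(a · c · c, a · b · c · c, f(b, b, a)) · f(b, b, c)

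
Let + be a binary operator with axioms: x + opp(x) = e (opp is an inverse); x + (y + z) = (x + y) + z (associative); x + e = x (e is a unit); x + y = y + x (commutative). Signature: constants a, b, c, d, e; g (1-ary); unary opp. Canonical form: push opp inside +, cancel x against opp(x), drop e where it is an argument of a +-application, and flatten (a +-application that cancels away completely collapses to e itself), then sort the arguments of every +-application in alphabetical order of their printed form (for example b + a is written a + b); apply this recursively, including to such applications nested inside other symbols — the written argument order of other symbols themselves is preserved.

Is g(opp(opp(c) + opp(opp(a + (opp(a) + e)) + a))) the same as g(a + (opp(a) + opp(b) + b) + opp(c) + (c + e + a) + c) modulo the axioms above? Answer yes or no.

Answer: yes — both canonical forms are g(a + c)

Derivation:
Left:  g(opp(opp(c) + opp(opp(a + (opp(a) + e)) + a)))
  Descend into:  opp(c) + opp(opp(a + (opp(a) + e)) + a)
  Push opp inside:  distribute opp over + and collapse double opp
  Collect:  opp(c) + opp(a)
  Sort:  opp(a) + opp(c)
  Put back:  g(a + c)
Right:  g(a + (opp(a) + opp(b) + b) + opp(c) + (c + e + a) + c)
  Descend into:  a + (opp(a) + opp(b) + b) + opp(c) + (c + e + a) + c
  Inverses cancel:  b cancels
  Collect:  a + c
  Rebuild:  g(a + c)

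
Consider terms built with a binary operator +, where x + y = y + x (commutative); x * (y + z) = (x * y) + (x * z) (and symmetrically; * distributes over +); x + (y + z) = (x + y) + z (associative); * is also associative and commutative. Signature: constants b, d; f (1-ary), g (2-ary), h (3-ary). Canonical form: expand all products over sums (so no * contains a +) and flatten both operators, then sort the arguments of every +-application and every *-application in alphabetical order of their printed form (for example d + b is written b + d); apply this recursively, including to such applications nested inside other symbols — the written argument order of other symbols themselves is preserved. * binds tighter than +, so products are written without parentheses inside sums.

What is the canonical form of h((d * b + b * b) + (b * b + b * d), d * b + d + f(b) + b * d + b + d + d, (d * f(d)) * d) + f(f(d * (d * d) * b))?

Answer: f(f(b * d * d * d)) + h(b * b + b * b + b * d + b * d, b + b * d + b * d + d + d + d + f(b), d * d * f(d))

Derivation:
Merge nested applications:  h(b * b + b * b + b * d + b * d, b + b * d + b * d + d + d + d + f(b), d * d * f(d)) + f(f(b * d * d * d))
Order the arguments:  f(f(b * d * d * d)) + h(b * b + b * b + b * d + b * d, b + b * d + b * d + d + d + d + f(b), d * d * f(d))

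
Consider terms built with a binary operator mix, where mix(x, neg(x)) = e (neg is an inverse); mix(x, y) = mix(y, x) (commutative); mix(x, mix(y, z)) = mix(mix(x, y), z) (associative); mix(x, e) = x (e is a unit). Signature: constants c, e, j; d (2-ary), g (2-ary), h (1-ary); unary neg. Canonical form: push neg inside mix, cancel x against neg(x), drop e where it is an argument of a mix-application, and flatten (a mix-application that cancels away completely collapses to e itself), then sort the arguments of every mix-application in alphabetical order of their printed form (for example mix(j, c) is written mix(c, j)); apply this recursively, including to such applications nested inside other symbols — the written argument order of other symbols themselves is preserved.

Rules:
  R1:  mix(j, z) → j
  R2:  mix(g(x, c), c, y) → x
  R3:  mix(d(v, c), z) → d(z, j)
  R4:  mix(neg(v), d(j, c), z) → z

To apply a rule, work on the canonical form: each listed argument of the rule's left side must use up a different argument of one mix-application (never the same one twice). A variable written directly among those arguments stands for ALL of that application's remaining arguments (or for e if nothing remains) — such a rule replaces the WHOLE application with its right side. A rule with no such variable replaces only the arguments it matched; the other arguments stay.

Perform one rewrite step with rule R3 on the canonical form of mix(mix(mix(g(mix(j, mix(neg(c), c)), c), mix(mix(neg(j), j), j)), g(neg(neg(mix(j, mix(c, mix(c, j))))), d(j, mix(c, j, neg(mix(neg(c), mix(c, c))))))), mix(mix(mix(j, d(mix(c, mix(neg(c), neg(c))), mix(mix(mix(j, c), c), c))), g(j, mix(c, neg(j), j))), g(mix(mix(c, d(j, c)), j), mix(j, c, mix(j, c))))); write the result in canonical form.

Canonical form:  mix(d(neg(c), mix(c, c, c, j)), g(j, c), g(j, c), g(mix(c, c, j, j), d(j, j)), g(mix(c, d(j, c), j), mix(c, c, j, j)), j, j)
Match R3:  consume d(j, c);  v := j, z := mix(c, j)
Every leftover argument binds to the variable; the entire application is replaced.
Giving:  mix(d(neg(c), mix(c, c, c, j)), g(d(mix(c, j), j), mix(c, c, j, j)), g(j, c), g(j, c), g(mix(c, c, j, j), d(j, j)), j, j)

Answer: mix(d(neg(c), mix(c, c, c, j)), g(d(mix(c, j), j), mix(c, c, j, j)), g(j, c), g(j, c), g(mix(c, c, j, j), d(j, j)), j, j)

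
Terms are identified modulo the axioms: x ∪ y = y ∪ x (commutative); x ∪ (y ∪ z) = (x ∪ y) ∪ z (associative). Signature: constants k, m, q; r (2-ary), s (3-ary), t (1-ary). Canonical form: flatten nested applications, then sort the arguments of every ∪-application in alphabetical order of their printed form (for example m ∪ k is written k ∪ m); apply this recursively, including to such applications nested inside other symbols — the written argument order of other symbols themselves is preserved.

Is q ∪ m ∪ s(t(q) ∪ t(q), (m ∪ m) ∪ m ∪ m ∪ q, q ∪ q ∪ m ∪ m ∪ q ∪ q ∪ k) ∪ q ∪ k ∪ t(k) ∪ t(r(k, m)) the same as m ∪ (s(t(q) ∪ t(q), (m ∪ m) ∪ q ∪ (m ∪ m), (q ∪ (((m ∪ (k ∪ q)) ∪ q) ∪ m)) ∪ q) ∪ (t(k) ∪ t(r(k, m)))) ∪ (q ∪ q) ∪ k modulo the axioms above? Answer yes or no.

Left:  q ∪ m ∪ s(t(q) ∪ t(q), (m ∪ m) ∪ m ∪ m ∪ q, q ∪ q ∪ m ∪ m ∪ q ∪ q ∪ k) ∪ q ∪ k ∪ t(k) ∪ t(r(k, m))
  Simplify inside:  s(t(q) ∪ t(q), (m ∪ m) ∪ m ∪ m ∪ q, q ∪ q ∪ m ∪ m ∪ q ∪ q ∪ k)  →  s(t(q) ∪ t(q), m ∪ m ∪ m ∪ m ∪ q, k ∪ m ∪ m ∪ q ∪ q ∪ q ∪ q)
  Order the arguments:  k ∪ m ∪ q ∪ q ∪ s(t(q) ∪ t(q), m ∪ m ∪ m ∪ m ∪ q, k ∪ m ∪ m ∪ q ∪ q ∪ q ∪ q) ∪ t(k) ∪ t(r(k, m))
Right:  m ∪ (s(t(q) ∪ t(q), (m ∪ m) ∪ q ∪ (m ∪ m), (q ∪ (((m ∪ (k ∪ q)) ∪ q) ∪ m)) ∪ q) ∪ (t(k) ∪ t(r(k, m)))) ∪ (q ∪ q) ∪ k
  Merge nested applications:  m ∪ s(t(q) ∪ t(q), (m ∪ m) ∪ q ∪ (m ∪ m), (q ∪ (((m ∪ (k ∪ q)) ∪ q) ∪ m)) ∪ q) ∪ t(k) ∪ t(r(k, m)) ∪ q ∪ q ∪ k
  Simplify inside:  s(t(q) ∪ t(q), (m ∪ m) ∪ q ∪ (m ∪ m), (q ∪ (((m ∪ (k ∪ q)) ∪ q) ∪ m)) ∪ q)  →  s(t(q) ∪ t(q), m ∪ m ∪ m ∪ m ∪ q, k ∪ m ∪ m ∪ q ∪ q ∪ q ∪ q)
  Sort arguments:  k ∪ m ∪ q ∪ q ∪ s(t(q) ∪ t(q), m ∪ m ∪ m ∪ m ∪ q, k ∪ m ∪ m ∪ q ∪ q ∪ q ∪ q) ∪ t(k) ∪ t(r(k, m))

Answer: yes — both canonical forms are k ∪ m ∪ q ∪ q ∪ s(t(q) ∪ t(q), m ∪ m ∪ m ∪ m ∪ q, k ∪ m ∪ m ∪ q ∪ q ∪ q ∪ q) ∪ t(k) ∪ t(r(k, m))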